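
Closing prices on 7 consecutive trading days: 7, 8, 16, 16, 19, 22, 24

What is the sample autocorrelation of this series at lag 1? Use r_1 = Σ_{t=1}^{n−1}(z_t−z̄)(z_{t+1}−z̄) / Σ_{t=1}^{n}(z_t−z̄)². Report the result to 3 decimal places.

Mean z̄ = (7 + 8 + 16 + 16 + 19 + 22 + 24)/7 = 16.0000
Σ(z_t−z̄)(z_{t+1}−z̄) = (72.0000) + (0.0000) + (0.0000) + (0.0000) + (18.0000) + (48.0000) = 138.0000
Denominator Σ(z_t−z̄)² = 254.0000
r_1 = 138.0000 / 254.0000 = 0.543

0.543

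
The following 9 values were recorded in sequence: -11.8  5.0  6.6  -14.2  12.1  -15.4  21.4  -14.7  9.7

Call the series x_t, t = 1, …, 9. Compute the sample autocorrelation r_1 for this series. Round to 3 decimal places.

Mean x̄ = (-11.8 + 5.0 + 6.6 − 14.2 + 12.1 − 15.4 + 21.4 − 14.7 + 9.7)/9 = -0.1444
Numerator Σ_{t=1}^{8}(x_t−x̄)(x_{t+1}−x̄) = -1264.5153
Denominator Σ(x_t−x̄)² = 1560.9622
r_1 = -1264.5153 / 1560.9622 = -0.810

-0.810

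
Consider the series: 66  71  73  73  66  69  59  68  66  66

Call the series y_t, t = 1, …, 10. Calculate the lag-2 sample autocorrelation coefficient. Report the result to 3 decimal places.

Mean ȳ = (66 + 71 + 73 + 73 + 66 + 69 + 59 + 68 + 66 + 66)/10 = 67.7000
Numerator Σ_{t=1}^{8}(y_t−ȳ)(y_{t+2}−ȳ) = 35.8200
Denominator Σ(y_t−ȳ)² = 156.1000
r_2 = 35.8200 / 156.1000 = 0.229

0.229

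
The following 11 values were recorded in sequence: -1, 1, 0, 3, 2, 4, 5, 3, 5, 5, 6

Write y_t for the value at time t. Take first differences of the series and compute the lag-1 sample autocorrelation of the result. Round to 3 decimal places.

First differences Δy: 2, -1, 3, -1, 2, 1, -2, 2, 0, 1
Mean of differences = 0.7000
Numerator Σ(Δy_t−Δȳ)(Δy_{t+1}−Δȳ) = -17.2900
Denominator Σ(Δy_t−Δȳ)² = 24.1000
r_1(Δy) = -17.2900 / 24.1000 = -0.717

-0.717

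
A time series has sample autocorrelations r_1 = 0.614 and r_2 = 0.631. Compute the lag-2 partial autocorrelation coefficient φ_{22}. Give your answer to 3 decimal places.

φ_{22} = (r_2 − r_1²) / (1 − r_1²)
r_1² = (0.614)² = 0.376996
Numerator = 0.631 − 0.3770 = 0.2540; denominator = 1 − 0.3770 = 0.6230
φ_{22} = 0.2540 / 0.6230 = 0.408

0.408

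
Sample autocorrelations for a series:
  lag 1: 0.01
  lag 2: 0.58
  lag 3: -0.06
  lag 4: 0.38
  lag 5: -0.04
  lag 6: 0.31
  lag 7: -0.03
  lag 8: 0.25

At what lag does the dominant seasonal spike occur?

2

The largest autocorrelation is r_2 = 0.58, with weaker echoes at lags 4 (0.38), 6 (0.31) and 8 (0.25); the remaining lags stay at or below 0.01.
The dominant spike at lag 2 indicates a seasonal period of 2.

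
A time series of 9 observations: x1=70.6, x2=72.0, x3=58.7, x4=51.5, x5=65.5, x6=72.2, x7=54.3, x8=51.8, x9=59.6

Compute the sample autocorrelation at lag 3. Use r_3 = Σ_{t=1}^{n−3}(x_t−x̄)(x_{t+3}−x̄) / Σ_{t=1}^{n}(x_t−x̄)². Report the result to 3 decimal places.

Mean x̄ = (70.6 + 72.0 + 58.7 + 51.5 + 65.5 + 72.2 + 54.3 + 51.8 + 59.6)/9 = 61.8000
Numerator Σ_{t=1}^{6}(x_t−x̄)(x_{t+3}−x̄) = -67.7700
Denominator Σ(x_t−x̄)² = 580.1200
r_3 = -67.7700 / 580.1200 = -0.117

-0.117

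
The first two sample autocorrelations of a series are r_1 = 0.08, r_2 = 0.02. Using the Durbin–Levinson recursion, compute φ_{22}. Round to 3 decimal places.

0.014

φ_{22} = (r_2 − r_1²) / (1 − r_1²)
r_1² = (0.08)² = 0.0064
Numerator = 0.02 − 0.0064 = 0.0136; denominator = 1 − 0.0064 = 0.9936
φ_{22} = 0.0136 / 0.9936 = 0.014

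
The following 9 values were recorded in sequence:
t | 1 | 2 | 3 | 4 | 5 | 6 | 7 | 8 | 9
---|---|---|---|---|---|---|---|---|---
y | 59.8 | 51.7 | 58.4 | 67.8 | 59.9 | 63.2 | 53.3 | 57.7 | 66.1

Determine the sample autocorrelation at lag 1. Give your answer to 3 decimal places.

-0.090

Mean ȳ = (59.8 + 51.7 + 58.4 + 67.8 + 59.9 + 63.2 + 53.3 + 57.7 + 66.1)/9 = 59.7667
Numerator Σ_{t=1}^{8}(y_t−ȳ)(y_{t+1}−ȳ) = -20.6211
Denominator Σ(y_t−ȳ)² = 229.4800
r_1 = -20.6211 / 229.4800 = -0.090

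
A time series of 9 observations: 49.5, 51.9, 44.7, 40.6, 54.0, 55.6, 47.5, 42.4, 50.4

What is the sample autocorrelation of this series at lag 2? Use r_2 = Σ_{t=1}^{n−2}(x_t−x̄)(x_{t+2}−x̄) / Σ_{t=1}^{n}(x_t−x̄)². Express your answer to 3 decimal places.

Mean x̄ = (49.5 + 51.9 + 44.7 + 40.6 + 54.0 + 55.6 + 47.5 + 42.4 + 50.4)/9 = 48.5111
Σ(x_t−x̄)(x_{t+2}−x̄) = (-3.7688) + (-26.8099) + (-20.9188) + (-56.0810) + (-5.5499) + (-43.3210) + (-1.9099) = -158.3591
Denominator Σ(x_t−x̄)² = 211.8889
r_2 = -158.3591 / 211.8889 = -0.747

-0.747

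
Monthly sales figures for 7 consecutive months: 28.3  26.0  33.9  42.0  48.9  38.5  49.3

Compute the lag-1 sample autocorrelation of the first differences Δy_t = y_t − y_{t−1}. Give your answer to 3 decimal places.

-0.417

First differences Δy: -2.3, 7.9, 8.1, 6.9, -10.4, 10.8
Mean of differences = 3.5000
Numerator Σ(Δy_t−Δȳ)(Δy_{t+1}−Δȳ) = -138.3700
Denominator Σ(Δy_t−Δȳ)² = 332.2200
r_1(Δy) = -138.3700 / 332.2200 = -0.417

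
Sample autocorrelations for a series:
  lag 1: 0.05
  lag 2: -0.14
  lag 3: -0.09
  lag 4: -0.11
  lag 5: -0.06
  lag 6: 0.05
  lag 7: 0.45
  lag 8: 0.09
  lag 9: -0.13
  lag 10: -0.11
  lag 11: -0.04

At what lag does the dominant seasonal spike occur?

The largest autocorrelation is r_7 = 0.45; the remaining lags stay at or below 0.09.
The dominant spike at lag 7 indicates a seasonal period of 7.

7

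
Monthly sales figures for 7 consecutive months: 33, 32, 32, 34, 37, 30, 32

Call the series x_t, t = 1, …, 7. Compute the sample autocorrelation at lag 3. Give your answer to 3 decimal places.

-0.066

Mean x̄ = (33 + 32 + 32 + 34 + 37 + 30 + 32)/7 = 32.8571
Deviations from mean: 0.1429, -0.8571, -0.8571, 1.1429, 4.1429, -2.8571, -0.8571
Σ(x_t−x̄)(x_{t+3}−x̄) = (0.1633) + (-3.5510) + (2.4490) + (-0.9796) = -1.9184
Denominator Σ(x_t−x̄)² = 28.8571
r_3 = -1.9184 / 28.8571 = -0.066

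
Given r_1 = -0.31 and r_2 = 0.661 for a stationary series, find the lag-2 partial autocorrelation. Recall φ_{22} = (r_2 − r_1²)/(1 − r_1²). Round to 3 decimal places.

0.625

φ_{22} = (r_2 − r_1²) / (1 − r_1²)
r_1² = (-0.31)² = 0.0961
Numerator = 0.661 − 0.0961 = 0.5649; denominator = 1 − 0.0961 = 0.9039
φ_{22} = 0.5649 / 0.9039 = 0.625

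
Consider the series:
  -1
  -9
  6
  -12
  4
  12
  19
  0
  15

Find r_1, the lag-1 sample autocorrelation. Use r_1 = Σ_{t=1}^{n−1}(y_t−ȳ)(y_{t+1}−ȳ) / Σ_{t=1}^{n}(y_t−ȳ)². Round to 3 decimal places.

Mean ȳ = (-1 − 9 + 6 − 12 + 4 + 12 + 19 + 0 + 15)/9 = 3.7778
Numerator Σ_{t=1}^{8}(y_t−ȳ)(y_{t+1}−ȳ) = 21.1728
Denominator Σ(y_t−ȳ)² = 879.5556
r_1 = 21.1728 / 879.5556 = 0.024

0.024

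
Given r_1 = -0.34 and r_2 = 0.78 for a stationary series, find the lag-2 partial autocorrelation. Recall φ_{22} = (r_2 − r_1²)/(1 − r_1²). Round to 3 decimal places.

0.751

φ_{22} = (r_2 − r_1²) / (1 − r_1²)
r_1² = (-0.34)² = 0.1156
Numerator = 0.78 − 0.1156 = 0.6644; denominator = 1 − 0.1156 = 0.8844
φ_{22} = 0.6644 / 0.8844 = 0.751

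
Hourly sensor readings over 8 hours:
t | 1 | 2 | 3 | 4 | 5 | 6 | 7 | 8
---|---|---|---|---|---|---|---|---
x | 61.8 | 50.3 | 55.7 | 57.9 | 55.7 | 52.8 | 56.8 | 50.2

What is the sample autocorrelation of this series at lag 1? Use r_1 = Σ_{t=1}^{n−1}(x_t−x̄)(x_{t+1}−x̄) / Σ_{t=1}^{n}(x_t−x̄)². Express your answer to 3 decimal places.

-0.416

Mean x̄ = (61.8 + 50.3 + 55.7 + 57.9 + 55.7 + 52.8 + 56.8 + 50.2)/8 = 55.1500
Deviations from mean: 6.6500, -4.8500, 0.5500, 2.7500, 0.5500, -2.3500, 1.6500, -4.9500
Σ(x_t−x̄)(x_{t+1}−x̄) = (-32.2525) + (-2.6675) + (1.5125) + (1.5125) + (-1.2925) + (-3.8775) + (-8.1675) = -45.2325
Denominator Σ(x_t−x̄)² = 108.6600
r_1 = -45.2325 / 108.6600 = -0.416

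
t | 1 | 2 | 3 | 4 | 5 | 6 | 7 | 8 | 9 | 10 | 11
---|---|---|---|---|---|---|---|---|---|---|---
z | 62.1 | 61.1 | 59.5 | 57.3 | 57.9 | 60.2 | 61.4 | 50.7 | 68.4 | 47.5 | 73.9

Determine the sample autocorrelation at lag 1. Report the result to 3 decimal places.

-0.687

Mean z̄ = (62.1 + 61.1 + 59.5 + 57.3 + 57.9 + 60.2 + 61.4 + 50.7 + 68.4 + 47.5 + 73.9)/11 = 60.0000
Numerator Σ_{t=1}^{10}(z_t−z̄)(z_{t+1}−z̄) = -361.2500
Denominator Σ(z_t−z̄)² = 526.0800
r_1 = -361.2500 / 526.0800 = -0.687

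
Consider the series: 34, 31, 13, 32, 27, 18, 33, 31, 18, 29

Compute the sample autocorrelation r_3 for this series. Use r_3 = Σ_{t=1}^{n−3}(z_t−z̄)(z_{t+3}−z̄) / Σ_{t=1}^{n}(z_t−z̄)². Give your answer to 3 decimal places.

0.566

Mean z̄ = (34 + 31 + 13 + 32 + 27 + 18 + 33 + 31 + 18 + 29)/10 = 26.6000
Σ(z_t−z̄)(z_{t+3}−z̄) = (39.9600) + (1.7600) + (116.9600) + (34.5600) + (1.7600) + (73.9600) + (15.3600) = 284.3200
Denominator Σ(z_t−z̄)² = 502.4000
r_3 = 284.3200 / 502.4000 = 0.566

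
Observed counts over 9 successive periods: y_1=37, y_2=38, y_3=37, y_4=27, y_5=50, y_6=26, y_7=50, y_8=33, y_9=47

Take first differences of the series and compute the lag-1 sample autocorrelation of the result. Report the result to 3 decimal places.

-0.882

First differences Δy: 1, -1, -10, 23, -24, 24, -17, 14
Mean of differences = 1.2500
Numerator Σ(Δy_t−Δȳ)(Δy_{t+1}−Δȳ) = -1990.3125
Denominator Σ(Δy_t−Δȳ)² = 2255.5000
r_1(Δy) = -1990.3125 / 2255.5000 = -0.882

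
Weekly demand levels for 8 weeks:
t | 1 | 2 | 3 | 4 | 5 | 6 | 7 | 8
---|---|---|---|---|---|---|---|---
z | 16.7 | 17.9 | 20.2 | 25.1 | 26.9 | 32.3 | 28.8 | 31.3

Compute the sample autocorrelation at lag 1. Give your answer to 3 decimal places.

Mean z̄ = (16.7 + 17.9 + 20.2 + 25.1 + 26.9 + 32.3 + 28.8 + 31.3)/8 = 24.9000
Deviations from mean: -8.2000, -7.0000, -4.7000, 0.2000, 2.0000, 7.4000, 3.9000, 6.4000
Numerator Σ_{t=1}^{7}(z_t−z̄)(z_{t+1}−z̄) = 158.3800
Denominator Σ(z_t−z̄)² = 253.3000
r_1 = 158.3800 / 253.3000 = 0.625

0.625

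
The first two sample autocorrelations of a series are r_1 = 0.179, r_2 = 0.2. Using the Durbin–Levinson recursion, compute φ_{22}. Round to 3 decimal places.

φ_{22} = (r_2 − r_1²) / (1 − r_1²)
r_1² = (0.179)² = 0.032041
Numerator = 0.2 − 0.0320 = 0.1680; denominator = 1 − 0.0320 = 0.9680
φ_{22} = 0.1680 / 0.9680 = 0.174

0.174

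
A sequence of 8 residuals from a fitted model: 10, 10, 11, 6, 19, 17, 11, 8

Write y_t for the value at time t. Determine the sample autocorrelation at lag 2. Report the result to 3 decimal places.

Mean ȳ = (10 + 10 + 11 + 6 + 19 + 17 + 11 + 8)/8 = 11.5000
Deviations from mean: -1.5000, -1.5000, -0.5000, -5.5000, 7.5000, 5.5000, -0.5000, -3.5000
Σ(y_t−ȳ)(y_{t+2}−ȳ) = (0.7500) + (8.2500) + (-3.7500) + (-30.2500) + (-3.7500) + (-19.2500) = -48.0000
Denominator Σ(y_t−ȳ)² = 134.0000
r_2 = -48.0000 / 134.0000 = -0.358

-0.358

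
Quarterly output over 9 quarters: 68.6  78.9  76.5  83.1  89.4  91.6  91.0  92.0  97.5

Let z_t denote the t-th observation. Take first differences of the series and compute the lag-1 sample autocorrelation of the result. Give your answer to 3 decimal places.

-0.330

First differences Δz: 10.3, -2.4, 6.6, 6.3, 2.2, -0.6, 1.0, 5.5
Mean of differences = 3.6125
Numerator Σ(Δz_t−Δz̄)(Δz_{t+1}−Δz̄) = -41.9139
Denominator Σ(Δz_t−Δz̄)² = 127.1488
r_1(Δz) = -41.9139 / 127.1488 = -0.330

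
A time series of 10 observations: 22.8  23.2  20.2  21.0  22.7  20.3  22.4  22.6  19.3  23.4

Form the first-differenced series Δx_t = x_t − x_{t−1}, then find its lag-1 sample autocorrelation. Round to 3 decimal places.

First differences Δx: 0.4, -3.0, 0.8, 1.7, -2.4, 2.1, 0.2, -3.3, 4.1
Mean of differences = 0.0667
Numerator Σ(Δx_t−Δx̄)(Δx_{t+1}−Δx̄) = -24.8744
Denominator Σ(Δx_t−Δx̄)² = 50.5600
r_1(Δx) = -24.8744 / 50.5600 = -0.492

-0.492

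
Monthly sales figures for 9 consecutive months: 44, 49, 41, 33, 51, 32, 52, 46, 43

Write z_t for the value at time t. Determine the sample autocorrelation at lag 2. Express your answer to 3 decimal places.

Mean z̄ = (44 + 49 + 41 + 33 + 51 + 32 + 52 + 46 + 43)/9 = 43.4444
Numerator Σ_{t=1}^{7}(z_t−z̄)(z_{t+2}−z̄) = 73.2716
Denominator Σ(z_t−z̄)² = 414.2222
r_2 = 73.2716 / 414.2222 = 0.177

0.177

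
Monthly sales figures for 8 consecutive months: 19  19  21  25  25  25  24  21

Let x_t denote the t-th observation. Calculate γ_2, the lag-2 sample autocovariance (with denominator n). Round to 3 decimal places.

-0.035

Mean x̄ = (19 + 19 + 21 + 25 + 25 + 25 + 24 + 21)/8 = 22.3750
Σ_{t=1}^{6}(x_t−x̄)(x_{t+2}−x̄) = -0.2813
γ_2 = -0.2813 / 8 = -0.035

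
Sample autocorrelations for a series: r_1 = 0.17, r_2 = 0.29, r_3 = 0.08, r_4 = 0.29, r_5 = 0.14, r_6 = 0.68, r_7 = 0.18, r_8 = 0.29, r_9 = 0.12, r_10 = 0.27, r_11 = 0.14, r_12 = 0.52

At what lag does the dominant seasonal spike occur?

The largest autocorrelation is r_6 = 0.68, with a weaker echo at lag 12 (0.52); the remaining lags stay at or below 0.29.
The dominant spike at lag 6 indicates a seasonal period of 6.

6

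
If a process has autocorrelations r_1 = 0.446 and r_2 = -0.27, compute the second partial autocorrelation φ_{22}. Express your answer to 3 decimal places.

φ_{22} = (r_2 − r_1²) / (1 − r_1²)
r_1² = (0.446)² = 0.198916
Numerator = -0.27 − 0.1989 = -0.4689; denominator = 1 − 0.1989 = 0.8011
φ_{22} = -0.4689 / 0.8011 = -0.585

-0.585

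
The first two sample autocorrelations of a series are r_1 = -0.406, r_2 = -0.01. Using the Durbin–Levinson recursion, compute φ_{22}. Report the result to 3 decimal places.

φ_{22} = (r_2 − r_1²) / (1 − r_1²)
r_1² = (-0.406)² = 0.164836
Numerator = -0.01 − 0.1648 = -0.1748; denominator = 1 − 0.1648 = 0.8352
φ_{22} = -0.1748 / 0.8352 = -0.209

-0.209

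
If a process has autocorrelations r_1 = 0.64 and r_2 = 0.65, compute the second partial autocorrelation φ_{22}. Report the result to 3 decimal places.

0.407

φ_{22} = (r_2 − r_1²) / (1 − r_1²)
r_1² = (0.64)² = 0.4096
Numerator = 0.65 − 0.4096 = 0.2404; denominator = 1 − 0.4096 = 0.5904
φ_{22} = 0.2404 / 0.5904 = 0.407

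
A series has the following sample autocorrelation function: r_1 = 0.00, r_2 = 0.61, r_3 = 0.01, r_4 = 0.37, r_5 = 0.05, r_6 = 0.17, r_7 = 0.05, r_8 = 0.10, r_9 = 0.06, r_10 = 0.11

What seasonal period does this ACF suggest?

2

The largest autocorrelation is r_2 = 0.61, with weaker echoes at lags 4 (0.37) and 6 (0.17); the remaining lags stay at or below 0.11.
The dominant spike at lag 2 indicates a seasonal period of 2.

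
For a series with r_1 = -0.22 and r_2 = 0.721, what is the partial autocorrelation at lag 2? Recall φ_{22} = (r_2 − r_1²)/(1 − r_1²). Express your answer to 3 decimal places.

0.707

φ_{22} = (r_2 − r_1²) / (1 − r_1²)
r_1² = (-0.22)² = 0.0484
Numerator = 0.721 − 0.0484 = 0.6726; denominator = 1 − 0.0484 = 0.9516
φ_{22} = 0.6726 / 0.9516 = 0.707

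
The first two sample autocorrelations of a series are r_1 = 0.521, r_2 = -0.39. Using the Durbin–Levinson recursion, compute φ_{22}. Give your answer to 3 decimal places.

-0.908

φ_{22} = (r_2 − r_1²) / (1 − r_1²)
r_1² = (0.521)² = 0.271441
Numerator = -0.39 − 0.2714 = -0.6614; denominator = 1 − 0.2714 = 0.7286
φ_{22} = -0.6614 / 0.7286 = -0.908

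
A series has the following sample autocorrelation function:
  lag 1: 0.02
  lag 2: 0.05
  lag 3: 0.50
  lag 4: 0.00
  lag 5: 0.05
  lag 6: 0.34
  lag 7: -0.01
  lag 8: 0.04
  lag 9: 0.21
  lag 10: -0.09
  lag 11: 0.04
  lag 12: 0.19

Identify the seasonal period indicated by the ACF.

3

The largest autocorrelation is r_3 = 0.50, with weaker echoes at lags 6 (0.34), 9 (0.21) and 12 (0.19); the remaining lags stay at or below 0.05.
The dominant spike at lag 3 indicates a seasonal period of 3.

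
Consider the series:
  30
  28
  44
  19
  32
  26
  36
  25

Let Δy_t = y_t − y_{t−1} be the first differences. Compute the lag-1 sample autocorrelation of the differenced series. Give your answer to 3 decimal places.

-0.765

First differences Δy: -2, 16, -25, 13, -6, 10, -11
Mean of differences = -0.7143
Numerator Σ(Δy_t−Δȳ)(Δy_{t+1}−Δȳ) = -999.7959
Denominator Σ(Δy_t−Δȳ)² = 1307.4286
r_1(Δy) = -999.7959 / 1307.4286 = -0.765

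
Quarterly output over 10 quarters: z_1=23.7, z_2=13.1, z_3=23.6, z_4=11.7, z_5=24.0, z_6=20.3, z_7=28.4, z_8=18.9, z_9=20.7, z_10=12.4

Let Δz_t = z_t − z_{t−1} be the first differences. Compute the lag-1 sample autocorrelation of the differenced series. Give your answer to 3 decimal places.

First differences Δz: -10.6, 10.5, -11.9, 12.3, -3.7, 8.1, -9.5, 1.8, -8.3
Mean of differences = -1.2556
Numerator Σ(Δz_t−Δz̄)(Δz_{t+1}−Δz̄) = -559.1242
Denominator Σ(Δz_t−Δz̄)² = 743.0022
r_1(Δz) = -559.1242 / 743.0022 = -0.753

-0.753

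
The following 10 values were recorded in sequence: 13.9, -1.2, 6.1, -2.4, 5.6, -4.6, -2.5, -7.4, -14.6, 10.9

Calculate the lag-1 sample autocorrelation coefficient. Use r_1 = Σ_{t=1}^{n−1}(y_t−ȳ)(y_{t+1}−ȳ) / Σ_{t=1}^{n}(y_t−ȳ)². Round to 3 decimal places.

Mean ȳ = (13.9 − 1.2 + 6.1 − 2.4 + 5.6 − 4.6 − 2.5 − 7.4 − 14.6 + 10.9)/10 = 0.3800
Numerator Σ_{t=1}^{9}(y_t−ȳ)(y_{t+1}−ȳ) = -91.1044
Denominator Σ(y_t−ȳ)² = 681.6760
r_1 = -91.1044 / 681.6760 = -0.134

-0.134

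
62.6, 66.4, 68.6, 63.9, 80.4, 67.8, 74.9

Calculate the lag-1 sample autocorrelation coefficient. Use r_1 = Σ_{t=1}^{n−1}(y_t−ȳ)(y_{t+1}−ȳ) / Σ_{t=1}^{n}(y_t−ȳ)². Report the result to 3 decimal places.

Mean ȳ = (62.6 + 66.4 + 68.6 + 63.9 + 80.4 + 67.8 + 74.9)/7 = 69.2286
Σ(y_t−ȳ)(y_{t+1}−ȳ) = (18.7494) + (1.7780) + (3.3494) + (-59.5278) + (-15.9592) + (-8.1020) = -59.7122
Denominator Σ(y_t−ȳ)² = 239.7343
r_1 = -59.7122 / 239.7343 = -0.249

-0.249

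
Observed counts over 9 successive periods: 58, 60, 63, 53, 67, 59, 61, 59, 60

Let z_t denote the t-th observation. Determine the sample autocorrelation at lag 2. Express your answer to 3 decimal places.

Mean z̄ = (58 + 60 + 63 + 53 + 67 + 59 + 61 + 59 + 60)/9 = 60.0000
Numerator Σ_{t=1}^{7}(z_t−z̄)(z_{t+2}−z̄) = 30.0000
Denominator Σ(z_t−z̄)² = 114.0000
r_2 = 30.0000 / 114.0000 = 0.263

0.263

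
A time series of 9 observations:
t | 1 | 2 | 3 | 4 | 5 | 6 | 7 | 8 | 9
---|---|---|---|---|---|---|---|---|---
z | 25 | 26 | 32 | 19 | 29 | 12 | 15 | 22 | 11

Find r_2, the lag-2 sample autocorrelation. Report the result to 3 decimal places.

Mean z̄ = (25 + 26 + 32 + 19 + 29 + 12 + 15 + 22 + 11)/9 = 21.2222
Σ(z_t−z̄)(z_{t+2}−z̄) = (40.7160) + (-10.6173) + (83.8272) + (20.4938) + (-48.3951) + (-7.1728) + (63.6049) = 142.4568
Denominator Σ(z_t−z̄)² = 447.5556
r_2 = 142.4568 / 447.5556 = 0.318

0.318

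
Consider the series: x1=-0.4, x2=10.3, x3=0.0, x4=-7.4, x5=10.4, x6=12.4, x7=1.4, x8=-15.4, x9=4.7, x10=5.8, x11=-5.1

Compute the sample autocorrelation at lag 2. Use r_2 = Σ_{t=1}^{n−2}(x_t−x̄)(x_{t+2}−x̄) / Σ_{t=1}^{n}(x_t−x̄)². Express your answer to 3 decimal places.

Mean x̄ = (-0.4 + 10.3 + 0.0 − 7.4 + 10.4 + 12.4 + 1.4 − 15.4 + 4.7 + 5.8 − 5.1)/11 = 1.5182
Numerator Σ_{t=1}^{9}(x_t−x̄)(x_{t+2}−x̄) = -464.9607
Denominator Σ(x_t−x̄)² = 718.4364
r_2 = -464.9607 / 718.4364 = -0.647

-0.647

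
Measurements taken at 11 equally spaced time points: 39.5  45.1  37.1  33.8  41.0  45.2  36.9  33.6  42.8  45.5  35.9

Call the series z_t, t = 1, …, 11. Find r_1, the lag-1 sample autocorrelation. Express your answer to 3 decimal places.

-0.105

Mean z̄ = (39.5 + 45.1 + 37.1 + 33.8 + 41.0 + 45.2 + 36.9 + 33.6 + 42.8 + 45.5 + 35.9)/11 = 39.6727
Numerator Σ_{t=1}^{10}(z_t−z̄)(z_{t+1}−z̄) = -21.4898
Denominator Σ(z_t−z̄)² = 205.4418
r_1 = -21.4898 / 205.4418 = -0.105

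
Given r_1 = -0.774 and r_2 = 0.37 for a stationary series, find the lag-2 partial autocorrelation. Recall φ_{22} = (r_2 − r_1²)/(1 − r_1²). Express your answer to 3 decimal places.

-0.571

φ_{22} = (r_2 − r_1²) / (1 − r_1²)
r_1² = (-0.774)² = 0.599076
Numerator = 0.37 − 0.5991 = -0.2291; denominator = 1 − 0.5991 = 0.4009
φ_{22} = -0.2291 / 0.4009 = -0.571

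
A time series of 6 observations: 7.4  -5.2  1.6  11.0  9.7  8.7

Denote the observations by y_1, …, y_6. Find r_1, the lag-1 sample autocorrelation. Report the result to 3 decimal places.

0.191

Mean ȳ = (7.4 − 5.2 + 1.6 + 11.0 + 9.7 + 8.7)/6 = 5.5333
Deviations from mean: 1.8667, -10.7333, -3.9333, 5.4667, 4.1667, 3.1667
Σ(y_t−ȳ)(y_{t+1}−ȳ) = (-20.0356) + (42.2178) + (-21.5022) + (22.7778) + (13.1944) = 36.6522
Denominator Σ(y_t−ȳ)² = 191.4333
r_1 = 36.6522 / 191.4333 = 0.191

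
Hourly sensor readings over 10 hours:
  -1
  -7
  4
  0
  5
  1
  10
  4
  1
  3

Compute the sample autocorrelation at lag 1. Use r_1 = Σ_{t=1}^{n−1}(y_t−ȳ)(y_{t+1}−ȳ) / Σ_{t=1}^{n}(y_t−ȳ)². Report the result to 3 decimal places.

0.006

Mean ȳ = (-1 − 7 + 4 + 0 + 5 + 1 + 10 + 4 + 1 + 3)/10 = 2.0000
Numerator Σ_{t=1}^{9}(y_t−ȳ)(y_{t+1}−ȳ) = 1.0000
Denominator Σ(y_t−ȳ)² = 178.0000
r_1 = 1.0000 / 178.0000 = 0.006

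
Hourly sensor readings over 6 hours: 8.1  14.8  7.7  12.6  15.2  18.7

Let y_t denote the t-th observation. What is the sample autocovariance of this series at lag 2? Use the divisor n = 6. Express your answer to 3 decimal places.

Mean ȳ = (8.1 + 14.8 + 7.7 + 12.6 + 15.2 + 18.7)/6 = 12.8500
Deviations: -4.7500, 1.9500, -5.1500, -0.2500, 2.3500, 5.8500
Σ_{t=1}^{4}(y_t−ȳ)(y_{t+2}−ȳ) = 10.4100
γ_2 = 10.4100 / 6 = 1.735

1.735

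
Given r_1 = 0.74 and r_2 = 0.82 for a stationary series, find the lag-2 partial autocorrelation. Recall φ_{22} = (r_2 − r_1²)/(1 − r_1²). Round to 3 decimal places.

0.602

φ_{22} = (r_2 − r_1²) / (1 − r_1²)
r_1² = (0.74)² = 0.5476
Numerator = 0.82 − 0.5476 = 0.2724; denominator = 1 − 0.5476 = 0.4524
φ_{22} = 0.2724 / 0.4524 = 0.602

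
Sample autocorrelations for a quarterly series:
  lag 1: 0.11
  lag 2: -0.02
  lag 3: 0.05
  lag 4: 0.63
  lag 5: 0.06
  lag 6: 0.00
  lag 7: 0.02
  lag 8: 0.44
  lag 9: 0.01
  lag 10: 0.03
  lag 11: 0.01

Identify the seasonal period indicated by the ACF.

The largest autocorrelation is r_4 = 0.63, with a weaker echo at lag 8 (0.44); the remaining lags stay at or below 0.11.
The dominant spike at lag 4 indicates a seasonal period of 4.

4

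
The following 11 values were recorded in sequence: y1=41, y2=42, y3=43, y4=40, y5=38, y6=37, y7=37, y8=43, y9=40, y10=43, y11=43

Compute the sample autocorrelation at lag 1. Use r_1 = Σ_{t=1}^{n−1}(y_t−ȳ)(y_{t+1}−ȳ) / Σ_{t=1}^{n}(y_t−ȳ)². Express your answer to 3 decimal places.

Mean ȳ = (41 + 42 + 43 + 40 + 38 + 37 + 37 + 43 + 40 + 43 + 43)/11 = 40.6364
Numerator Σ_{t=1}^{10}(y_t−ȳ)(y_{t+1}−ȳ) = 20.6860
Denominator Σ(y_t−ȳ)² = 58.5455
r_1 = 20.6860 / 58.5455 = 0.353

0.353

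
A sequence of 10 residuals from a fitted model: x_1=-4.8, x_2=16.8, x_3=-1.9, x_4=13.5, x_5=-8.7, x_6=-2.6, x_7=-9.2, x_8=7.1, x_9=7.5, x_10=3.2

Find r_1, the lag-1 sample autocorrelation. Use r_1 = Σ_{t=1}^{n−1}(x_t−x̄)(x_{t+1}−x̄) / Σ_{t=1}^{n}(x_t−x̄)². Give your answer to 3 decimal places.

-0.340

Mean x̄ = (-4.8 + 16.8 − 1.9 + 13.5 − 8.7 − 2.6 − 9.2 + 7.1 + 7.5 + 3.2)/10 = 2.0900
Numerator Σ_{t=1}^{9}(x_t−x̄)(x_{t+1}−x̄) = -248.5831
Denominator Σ(x_t−x̄)² = 731.4490
r_1 = -248.5831 / 731.4490 = -0.340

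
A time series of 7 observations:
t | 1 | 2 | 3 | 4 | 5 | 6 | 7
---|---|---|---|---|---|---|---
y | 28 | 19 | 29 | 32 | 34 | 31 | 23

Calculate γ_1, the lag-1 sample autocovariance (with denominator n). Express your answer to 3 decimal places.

3.143

Mean ȳ = (28 + 19 + 29 + 32 + 34 + 31 + 23)/7 = 28.0000
Σ_{t=1}^{6}(y_t−ȳ)(y_{t+1}−ȳ) = 22.0000
γ_1 = 22.0000 / 7 = 3.143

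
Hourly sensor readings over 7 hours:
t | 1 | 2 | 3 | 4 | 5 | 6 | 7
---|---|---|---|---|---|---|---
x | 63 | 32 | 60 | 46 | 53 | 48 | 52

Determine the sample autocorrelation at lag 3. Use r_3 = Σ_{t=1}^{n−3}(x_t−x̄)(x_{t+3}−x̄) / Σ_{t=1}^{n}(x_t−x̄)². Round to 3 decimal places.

Mean x̄ = (63 + 32 + 60 + 46 + 53 + 48 + 52)/7 = 50.5714
Σ(x_t−x̄)(x_{t+3}−x̄) = (-56.8163) + (-45.1020) + (-24.2449) + (-6.5306) = -132.6939
Denominator Σ(x_t−x̄)² = 623.7143
r_3 = -132.6939 / 623.7143 = -0.213

-0.213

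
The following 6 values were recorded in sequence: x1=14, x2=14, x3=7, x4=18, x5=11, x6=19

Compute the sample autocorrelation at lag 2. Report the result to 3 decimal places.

Mean x̄ = (14 + 14 + 7 + 18 + 11 + 19)/6 = 13.8333
Deviations from mean: 0.1667, 0.1667, -6.8333, 4.1667, -2.8333, 5.1667
Numerator Σ_{t=1}^{4}(x_t−x̄)(x_{t+2}−x̄) = 40.4444
Denominator Σ(x_t−x̄)² = 98.8333
r_2 = 40.4444 / 98.8333 = 0.409

0.409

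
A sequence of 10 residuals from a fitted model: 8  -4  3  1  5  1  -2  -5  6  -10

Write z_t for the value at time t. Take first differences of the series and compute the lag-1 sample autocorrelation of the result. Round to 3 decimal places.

-0.500

First differences Δz: -12, 7, -2, 4, -4, -3, -3, 11, -16
Mean of differences = -2.0000
Numerator Σ(Δz_t−Δz̄)(Δz_{t+1}−Δz̄) = -294.0000
Denominator Σ(Δz_t−Δz̄)² = 588.0000
r_1(Δz) = -294.0000 / 588.0000 = -0.500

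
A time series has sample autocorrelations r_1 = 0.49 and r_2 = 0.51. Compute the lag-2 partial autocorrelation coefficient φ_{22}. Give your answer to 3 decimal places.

0.355

φ_{22} = (r_2 − r_1²) / (1 − r_1²)
r_1² = (0.49)² = 0.2401
Numerator = 0.51 − 0.2401 = 0.2699; denominator = 1 − 0.2401 = 0.7599
φ_{22} = 0.2699 / 0.7599 = 0.355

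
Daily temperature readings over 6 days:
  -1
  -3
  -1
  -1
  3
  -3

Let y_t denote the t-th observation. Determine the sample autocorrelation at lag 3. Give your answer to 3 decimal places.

-0.333

Mean ȳ = (-1 − 3 − 1 − 1 + 3 − 3)/6 = -1.0000
Σ(y_t−ȳ)(y_{t+3}−ȳ) = (0.0000) + (-8.0000) + (0.0000) = -8.0000
Denominator Σ(y_t−ȳ)² = 24.0000
r_3 = -8.0000 / 24.0000 = -0.333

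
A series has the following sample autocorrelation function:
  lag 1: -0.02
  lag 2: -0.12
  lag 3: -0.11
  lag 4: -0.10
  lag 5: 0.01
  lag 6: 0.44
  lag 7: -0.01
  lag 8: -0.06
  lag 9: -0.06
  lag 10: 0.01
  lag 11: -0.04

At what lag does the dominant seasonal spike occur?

The largest autocorrelation is r_6 = 0.44; the remaining lags stay at or below 0.01.
The dominant spike at lag 6 indicates a seasonal period of 6.

6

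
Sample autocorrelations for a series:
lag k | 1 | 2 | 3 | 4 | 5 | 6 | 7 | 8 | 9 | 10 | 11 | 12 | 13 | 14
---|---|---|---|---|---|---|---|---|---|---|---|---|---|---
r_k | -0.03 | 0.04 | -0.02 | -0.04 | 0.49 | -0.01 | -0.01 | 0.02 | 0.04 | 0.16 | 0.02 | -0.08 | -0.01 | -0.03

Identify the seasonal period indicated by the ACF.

The largest autocorrelation is r_5 = 0.49, with a weaker echo at lag 10 (0.16); the remaining lags stay at or below 0.04.
The dominant spike at lag 5 indicates a seasonal period of 5.

5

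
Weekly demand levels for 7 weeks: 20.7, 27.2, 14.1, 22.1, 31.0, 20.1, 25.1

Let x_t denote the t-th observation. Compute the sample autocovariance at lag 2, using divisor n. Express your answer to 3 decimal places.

Mean x̄ = (20.7 + 27.2 + 14.1 + 22.1 + 31.0 + 20.1 + 25.1)/7 = 22.9000
Deviations: -2.2000, 4.3000, -8.8000, -0.8000, 8.1000, -2.8000, 2.2000
Σ_{t=1}^{5}(x_t−x̄)(x_{t+2}−x̄) = -35.3000
γ_2 = -35.3000 / 7 = -5.043

-5.043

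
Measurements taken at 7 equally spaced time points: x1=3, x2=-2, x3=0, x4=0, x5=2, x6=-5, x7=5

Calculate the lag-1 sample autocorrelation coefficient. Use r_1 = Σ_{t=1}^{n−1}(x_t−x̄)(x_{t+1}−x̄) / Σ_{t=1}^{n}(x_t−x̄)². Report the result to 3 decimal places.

-0.594

Mean x̄ = (3 − 2 + 0 + 0 + 2 − 5 + 5)/7 = 0.4286
Deviations from mean: 2.5714, -2.4286, -0.4286, -0.4286, 1.5714, -5.4286, 4.5714
Σ(x_t−x̄)(x_{t+1}−x̄) = (-6.2449) + (1.0408) + (0.1837) + (-0.6735) + (-8.5306) + (-24.8163) = -39.0408
Denominator Σ(x_t−x̄)² = 65.7143
r_1 = -39.0408 / 65.7143 = -0.594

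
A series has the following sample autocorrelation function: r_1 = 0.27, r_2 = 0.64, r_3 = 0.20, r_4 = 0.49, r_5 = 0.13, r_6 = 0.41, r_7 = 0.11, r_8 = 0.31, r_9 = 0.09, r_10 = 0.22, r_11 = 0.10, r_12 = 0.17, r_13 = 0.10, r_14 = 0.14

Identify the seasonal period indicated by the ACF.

2

The largest autocorrelation is r_2 = 0.64, with weaker echoes at lags 4 (0.49), 6 (0.41) and 8 (0.31); the remaining lags stay at or below 0.27.
The dominant spike at lag 2 indicates a seasonal period of 2.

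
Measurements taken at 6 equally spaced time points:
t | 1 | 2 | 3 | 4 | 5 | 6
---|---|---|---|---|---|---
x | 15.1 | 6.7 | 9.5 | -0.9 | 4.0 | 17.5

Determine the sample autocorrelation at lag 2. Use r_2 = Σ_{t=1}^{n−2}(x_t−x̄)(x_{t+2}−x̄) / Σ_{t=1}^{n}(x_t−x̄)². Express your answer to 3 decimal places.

Mean x̄ = (15.1 + 6.7 + 9.5 − 0.9 + 4.0 + 17.5)/6 = 8.6500
Deviations from mean: 6.4500, -1.9500, 0.8500, -9.5500, -4.6500, 8.8500
Numerator Σ_{t=1}^{4}(x_t−x̄)(x_{t+2}−x̄) = -64.3650
Denominator Σ(x_t−x̄)² = 237.2750
r_2 = -64.3650 / 237.2750 = -0.271

-0.271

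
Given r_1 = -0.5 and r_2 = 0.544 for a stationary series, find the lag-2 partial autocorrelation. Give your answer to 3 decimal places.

0.392

φ_{22} = (r_2 − r_1²) / (1 − r_1²)
r_1² = (-0.5)² = 0.25
Numerator = 0.544 − 0.2500 = 0.2940; denominator = 1 − 0.2500 = 0.7500
φ_{22} = 0.2940 / 0.7500 = 0.392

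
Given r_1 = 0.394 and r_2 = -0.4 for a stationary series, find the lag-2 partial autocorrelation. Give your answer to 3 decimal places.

φ_{22} = (r_2 − r_1²) / (1 − r_1²)
r_1² = (0.394)² = 0.155236
Numerator = -0.4 − 0.1552 = -0.5552; denominator = 1 − 0.1552 = 0.8448
φ_{22} = -0.5552 / 0.8448 = -0.657

-0.657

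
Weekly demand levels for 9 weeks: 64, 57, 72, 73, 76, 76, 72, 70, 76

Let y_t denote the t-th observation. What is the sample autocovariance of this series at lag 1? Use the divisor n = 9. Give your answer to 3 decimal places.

Mean ȳ = (64 + 57 + 72 + 73 + 76 + 76 + 72 + 70 + 76)/9 = 70.6667
Σ_{t=1}^{8}(y_t−ȳ)(y_{t+1}−ȳ) = 119.5556
γ_1 = 119.5556 / 9 = 13.284

13.284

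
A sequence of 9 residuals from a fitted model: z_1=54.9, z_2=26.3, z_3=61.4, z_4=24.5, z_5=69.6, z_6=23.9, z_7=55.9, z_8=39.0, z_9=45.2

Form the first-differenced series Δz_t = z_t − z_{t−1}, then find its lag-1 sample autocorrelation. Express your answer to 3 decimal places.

First differences Δz: -28.6, 35.1, -36.9, 45.1, -45.7, 32.0, -16.9, 6.2
Mean of differences = -1.2125
Numerator Σ(Δz_t−Δz̄)(Δz_{t+1}−Δz̄) = -8118.3614
Denominator Σ(Δz_t−Δz̄)² = 8870.3688
r_1(Δz) = -8118.3614 / 8870.3688 = -0.915

-0.915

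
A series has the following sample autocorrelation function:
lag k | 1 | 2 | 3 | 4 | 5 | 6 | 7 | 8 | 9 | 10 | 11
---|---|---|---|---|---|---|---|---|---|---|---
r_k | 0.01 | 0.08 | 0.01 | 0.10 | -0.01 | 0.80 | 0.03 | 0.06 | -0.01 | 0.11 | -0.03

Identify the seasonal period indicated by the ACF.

6

The largest autocorrelation is r_6 = 0.80; the remaining lags stay at or below 0.11.
The dominant spike at lag 6 indicates a seasonal period of 6.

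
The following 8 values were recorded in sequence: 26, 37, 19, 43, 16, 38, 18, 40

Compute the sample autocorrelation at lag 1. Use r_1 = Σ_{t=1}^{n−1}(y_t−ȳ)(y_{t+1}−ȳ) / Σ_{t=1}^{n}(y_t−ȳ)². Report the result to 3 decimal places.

-0.888

Mean ȳ = (26 + 37 + 19 + 43 + 16 + 38 + 18 + 40)/8 = 29.6250
Deviations from mean: -3.6250, 7.3750, -10.6250, 13.3750, -13.6250, 8.3750, -11.6250, 10.3750
Σ(y_t−ȳ)(y_{t+1}−ȳ) = (-26.7344) + (-78.3594) + (-142.1094) + (-182.2344) + (-114.1094) + (-97.3594) + (-120.6094) = -761.5156
Denominator Σ(y_t−ȳ)² = 857.8750
r_1 = -761.5156 / 857.8750 = -0.888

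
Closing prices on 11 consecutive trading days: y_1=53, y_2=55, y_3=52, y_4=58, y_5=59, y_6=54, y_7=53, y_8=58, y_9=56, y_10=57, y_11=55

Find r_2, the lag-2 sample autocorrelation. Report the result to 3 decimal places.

Mean ȳ = (53 + 55 + 52 + 58 + 59 + 54 + 53 + 58 + 56 + 57 + 55)/11 = 55.4545
Numerator Σ_{t=1}^{9}(y_t−ȳ)(y_{t+2}−ȳ) = -18.6860
Denominator Σ(y_t−ȳ)² = 54.7273
r_2 = -18.6860 / 54.7273 = -0.341

-0.341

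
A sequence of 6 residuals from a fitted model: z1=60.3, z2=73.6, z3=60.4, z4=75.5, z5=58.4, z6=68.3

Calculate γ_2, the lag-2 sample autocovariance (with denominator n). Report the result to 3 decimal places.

Mean z̄ = (60.3 + 73.6 + 60.4 + 75.5 + 58.4 + 68.3)/6 = 66.0833
Σ_{t=1}^{4}(z_t−z̄)(z_{t+2}−z̄) = 168.1911
γ_2 = 168.1911 / 6 = 28.032

28.032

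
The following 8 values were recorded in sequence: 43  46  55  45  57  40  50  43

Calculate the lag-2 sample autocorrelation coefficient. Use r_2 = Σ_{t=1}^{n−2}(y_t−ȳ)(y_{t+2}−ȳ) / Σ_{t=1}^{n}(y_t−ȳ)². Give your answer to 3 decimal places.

0.459

Mean ȳ = (43 + 46 + 55 + 45 + 57 + 40 + 50 + 43)/8 = 47.3750
Deviations from mean: -4.3750, -1.3750, 7.6250, -2.3750, 9.6250, -7.3750, 2.6250, -4.3750
Numerator Σ_{t=1}^{6}(y_t−ȳ)(y_{t+2}−ȳ) = 118.3438
Denominator Σ(y_t−ȳ)² = 257.8750
r_2 = 118.3438 / 257.8750 = 0.459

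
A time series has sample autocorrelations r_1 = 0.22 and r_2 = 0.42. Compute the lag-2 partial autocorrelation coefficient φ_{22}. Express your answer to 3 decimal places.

φ_{22} = (r_2 − r_1²) / (1 − r_1²)
r_1² = (0.22)² = 0.0484
Numerator = 0.42 − 0.0484 = 0.3716; denominator = 1 − 0.0484 = 0.9516
φ_{22} = 0.3716 / 0.9516 = 0.391

0.391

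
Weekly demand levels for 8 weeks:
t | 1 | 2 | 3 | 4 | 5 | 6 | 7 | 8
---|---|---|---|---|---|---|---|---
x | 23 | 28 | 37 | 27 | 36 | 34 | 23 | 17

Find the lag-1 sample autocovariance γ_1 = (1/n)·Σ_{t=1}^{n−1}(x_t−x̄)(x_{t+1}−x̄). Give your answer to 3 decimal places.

Mean x̄ = (23 + 28 + 37 + 27 + 36 + 34 + 23 + 17)/8 = 28.1250
Σ_{t=1}^{7}(x_t−x̄)(x_{t+1}−x̄) = 53.8594
γ_1 = 53.8594 / 8 = 6.732

6.732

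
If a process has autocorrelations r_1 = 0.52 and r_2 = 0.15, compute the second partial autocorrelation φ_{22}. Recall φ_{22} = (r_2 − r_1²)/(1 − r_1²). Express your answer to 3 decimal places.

-0.165

φ_{22} = (r_2 − r_1²) / (1 − r_1²)
r_1² = (0.52)² = 0.2704
Numerator = 0.15 − 0.2704 = -0.1204; denominator = 1 − 0.2704 = 0.7296
φ_{22} = -0.1204 / 0.7296 = -0.165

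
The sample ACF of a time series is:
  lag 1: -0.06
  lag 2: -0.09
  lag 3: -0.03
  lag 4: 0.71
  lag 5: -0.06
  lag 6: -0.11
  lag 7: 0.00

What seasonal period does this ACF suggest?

4

The largest autocorrelation is r_4 = 0.71; the remaining lags stay at or below 0.00.
The dominant spike at lag 4 indicates a seasonal period of 4.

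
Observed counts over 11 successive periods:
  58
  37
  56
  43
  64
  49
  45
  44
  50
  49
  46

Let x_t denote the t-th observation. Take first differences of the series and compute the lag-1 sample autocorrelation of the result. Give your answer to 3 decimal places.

-0.692

First differences Δx: -21, 19, -13, 21, -15, -4, -1, 6, -1, -3
Mean of differences = -1.2000
Numerator Σ(Δx_t−Δx̄)(Δx_{t+1}−Δx̄) = -1166.0400
Denominator Σ(Δx_t−Δx̄)² = 1685.6000
r_1(Δx) = -1166.0400 / 1685.6000 = -0.692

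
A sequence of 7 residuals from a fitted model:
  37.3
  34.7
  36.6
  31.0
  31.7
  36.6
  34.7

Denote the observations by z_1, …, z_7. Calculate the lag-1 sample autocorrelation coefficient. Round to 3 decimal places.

Mean z̄ = (37.3 + 34.7 + 36.6 + 31.0 + 31.7 + 36.6 + 34.7)/7 = 34.6571
Deviations from mean: 2.6429, 0.0429, 1.9429, -3.6571, -2.9571, 1.9429, 0.0429
Numerator Σ_{t=1}^{6}(z_t−z̄)(z_{t+1}−z̄) = -1.7561
Denominator Σ(z_t−z̄)² = 36.6571
r_1 = -1.7561 / 36.6571 = -0.048

-0.048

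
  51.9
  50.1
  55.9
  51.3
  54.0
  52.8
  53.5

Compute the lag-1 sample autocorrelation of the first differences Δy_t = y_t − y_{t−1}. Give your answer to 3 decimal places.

-0.814

First differences Δy: -1.8, 5.8, -4.6, 2.7, -1.2, 0.7
Mean of differences = 0.2667
Numerator Σ(Δy_t−Δȳ)(Δy_{t+1}−Δȳ) = -54.4111
Denominator Σ(Δy_t−Δȳ)² = 66.8333
r_1(Δy) = -54.4111 / 66.8333 = -0.814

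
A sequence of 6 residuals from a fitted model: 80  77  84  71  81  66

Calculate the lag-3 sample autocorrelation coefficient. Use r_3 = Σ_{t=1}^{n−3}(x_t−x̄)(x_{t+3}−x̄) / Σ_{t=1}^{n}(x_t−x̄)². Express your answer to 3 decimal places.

-0.417

Mean x̄ = (80 + 77 + 84 + 71 + 81 + 66)/6 = 76.5000
Σ(x_t−x̄)(x_{t+3}−x̄) = (-19.2500) + (2.2500) + (-78.7500) = -95.7500
Denominator Σ(x_t−x̄)² = 229.5000
r_3 = -95.7500 / 229.5000 = -0.417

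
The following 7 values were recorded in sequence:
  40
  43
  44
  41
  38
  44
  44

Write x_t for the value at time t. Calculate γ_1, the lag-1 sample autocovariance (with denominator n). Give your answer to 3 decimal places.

Mean x̄ = (40 + 43 + 44 + 41 + 38 + 44 + 44)/7 = 42.0000
Deviations: -2.0000, 1.0000, 2.0000, -1.0000, -4.0000, 2.0000, 2.0000
Σ_{t=1}^{6}(x_t−x̄)(x_{t+1}−x̄) = -2.0000
γ_1 = -2.0000 / 7 = -0.286

-0.286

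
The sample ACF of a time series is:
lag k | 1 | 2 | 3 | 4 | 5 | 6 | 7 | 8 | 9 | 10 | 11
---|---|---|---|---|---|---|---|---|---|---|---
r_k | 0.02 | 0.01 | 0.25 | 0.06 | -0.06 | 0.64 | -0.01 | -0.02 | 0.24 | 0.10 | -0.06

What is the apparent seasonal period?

The largest autocorrelation is r_6 = 0.64; the remaining lags stay at or below 0.25.
The dominant spike at lag 6 indicates a seasonal period of 6.

6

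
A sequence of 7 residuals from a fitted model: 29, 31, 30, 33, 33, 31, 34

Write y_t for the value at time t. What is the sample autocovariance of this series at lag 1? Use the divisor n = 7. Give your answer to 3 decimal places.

-0.006

Mean ȳ = (29 + 31 + 30 + 33 + 33 + 31 + 34)/7 = 31.5714
Deviations: -2.5714, -0.5714, -1.5714, 1.4286, 1.4286, -0.5714, 2.4286
Σ_{t=1}^{6}(y_t−ȳ)(y_{t+1}−ȳ) = -0.0408
γ_1 = -0.0408 / 7 = -0.006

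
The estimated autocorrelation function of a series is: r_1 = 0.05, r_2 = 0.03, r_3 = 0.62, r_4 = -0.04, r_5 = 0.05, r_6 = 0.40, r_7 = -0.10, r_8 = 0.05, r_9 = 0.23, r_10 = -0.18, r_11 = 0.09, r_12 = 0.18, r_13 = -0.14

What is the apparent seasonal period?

The largest autocorrelation is r_3 = 0.62, with weaker echoes at lags 6 (0.40), 9 (0.23) and 12 (0.18); the remaining lags stay at or below 0.09.
The dominant spike at lag 3 indicates a seasonal period of 3.

3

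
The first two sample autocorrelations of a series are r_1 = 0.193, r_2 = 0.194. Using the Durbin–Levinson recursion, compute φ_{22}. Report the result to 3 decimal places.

φ_{22} = (r_2 − r_1²) / (1 − r_1²)
r_1² = (0.193)² = 0.037249
Numerator = 0.194 − 0.0372 = 0.1568; denominator = 1 − 0.0372 = 0.9628
φ_{22} = 0.1568 / 0.9628 = 0.163

0.163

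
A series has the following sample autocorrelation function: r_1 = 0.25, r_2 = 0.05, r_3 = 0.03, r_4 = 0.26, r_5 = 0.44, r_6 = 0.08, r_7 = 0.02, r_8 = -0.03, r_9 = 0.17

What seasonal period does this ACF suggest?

The largest autocorrelation is r_5 = 0.44; the remaining lags stay at or below 0.26. The elevated value at lag 1 (0.25), dropping to 0.05 at lag 2, reflects decaying short-term dependence rather than seasonality.
The dominant spike at lag 5 indicates a seasonal period of 5.

5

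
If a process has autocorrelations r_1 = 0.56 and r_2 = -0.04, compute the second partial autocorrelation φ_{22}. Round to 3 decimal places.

-0.515

φ_{22} = (r_2 − r_1²) / (1 − r_1²)
r_1² = (0.56)² = 0.3136
Numerator = -0.04 − 0.3136 = -0.3536; denominator = 1 − 0.3136 = 0.6864
φ_{22} = -0.3536 / 0.6864 = -0.515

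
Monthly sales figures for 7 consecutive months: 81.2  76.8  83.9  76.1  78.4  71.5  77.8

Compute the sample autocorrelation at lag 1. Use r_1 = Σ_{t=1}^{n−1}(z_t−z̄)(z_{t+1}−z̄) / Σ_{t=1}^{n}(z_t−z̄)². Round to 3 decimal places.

-0.263

Mean z̄ = (81.2 + 76.8 + 83.9 + 76.1 + 78.4 + 71.5 + 77.8)/7 = 77.9571
Deviations from mean: 3.2429, -1.1571, 5.9429, -1.8571, 0.4429, -6.4571, -0.1571
Numerator Σ_{t=1}^{6}(z_t−z̄)(z_{t+1}−z̄) = -24.3333
Denominator Σ(z_t−z̄)² = 92.5371
r_1 = -24.3333 / 92.5371 = -0.263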